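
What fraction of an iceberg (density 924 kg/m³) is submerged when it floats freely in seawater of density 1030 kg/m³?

Submerged fraction = ρ_obj/ρ_fluid = 924/1030 = 0.897.

0.897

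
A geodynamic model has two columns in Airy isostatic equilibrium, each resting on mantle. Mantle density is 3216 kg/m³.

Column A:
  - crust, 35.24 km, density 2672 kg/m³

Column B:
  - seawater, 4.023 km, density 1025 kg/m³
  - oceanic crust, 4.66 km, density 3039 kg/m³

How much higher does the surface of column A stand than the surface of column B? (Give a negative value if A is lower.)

For any compensation level in the mantle, the mantle terms cancel and isostasy reduces to e = (Σt_A − Σt_B) − (Σ(ρt)_A − Σ(ρt)_B) / ρ_m.
Σt_A = 35.24 km; Σt_B = 8.683 km; Σ(ρt)_A = 94161.28; Σ(ρt)_B = 18285.315 (in km·kg/m³).
e = (35.24 − 8.683) − (94161.28 − 18285.315) / 3216 = 2.96 km.

2.96 km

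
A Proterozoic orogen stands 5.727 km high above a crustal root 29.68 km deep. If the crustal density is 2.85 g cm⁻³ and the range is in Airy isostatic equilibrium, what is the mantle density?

Airy balance: ρ_c h = (ρ_m − ρ_c) r → ρ_m = ρ_c (1 + h/r).
ρ_m = 2.85 × (1 + 5.727 km/29.68 km) = 3.4 g cm⁻³.

3.4 g cm⁻³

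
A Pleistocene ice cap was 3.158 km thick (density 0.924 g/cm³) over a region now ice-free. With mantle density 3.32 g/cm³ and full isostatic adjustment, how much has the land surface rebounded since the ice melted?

0.879 km

Removing the load lets mantle flow back in; uplift u satisfies ρ_ice t = ρ_m u.
u = t ρ_ice/ρ_m = 3.158 km × 0.924/3.32 = 0.879 km.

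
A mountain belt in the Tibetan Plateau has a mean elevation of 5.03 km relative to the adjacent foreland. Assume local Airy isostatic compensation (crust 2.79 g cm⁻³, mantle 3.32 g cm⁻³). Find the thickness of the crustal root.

Balancing pressure at the compensation depth: the weight of the topography is balanced by the buoyancy of the root, ρ_c h = (ρ_m − ρ_c) r.
r = h · ρ_c / (ρ_m − ρ_c) = 5.03 km × 2.79 / (3.32 − 2.79) = 26.5 km.

26.5 km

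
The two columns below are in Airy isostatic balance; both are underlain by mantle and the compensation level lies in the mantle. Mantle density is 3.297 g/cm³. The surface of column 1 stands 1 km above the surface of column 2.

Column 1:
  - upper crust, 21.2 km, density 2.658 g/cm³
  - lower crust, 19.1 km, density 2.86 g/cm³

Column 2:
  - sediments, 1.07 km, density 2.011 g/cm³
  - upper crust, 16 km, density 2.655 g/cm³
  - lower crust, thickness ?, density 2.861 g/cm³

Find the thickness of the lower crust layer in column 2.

15.9 km

Take the compensation level at the base of the deeper column (depth z_c below the surface of column 1) and equate Σ ρ_i t_i down to z_c; mantle fills any gap and the z_c terms cancel.
Column 1: 21.2×2.658 + 19.1×2.86 + (z_c − 40.3)×3.297
Column 2: 1×0 + 1.07×2.011 + 16×2.655 + x×2.861 + (z_c − 1 − 17.07 − x)×3.297
The z_c×3.297 term appears on both sides and cancels. Collect the known terms of each column as K = Σ(ρt)_known − 3.297 × (depth of known layers): K_1 = 110.9756 − 3.297×40.3 = −21.8935; K_2 = 44.63177 − 3.297×(1 + 17.07) = −14.94502.
Balance: K_1 = K_2 − x×(3.297 − 2.861), so x = (K_2 − K_1)/(3.297 − 2.861) = 6.94848/0.436 = 15.9 km.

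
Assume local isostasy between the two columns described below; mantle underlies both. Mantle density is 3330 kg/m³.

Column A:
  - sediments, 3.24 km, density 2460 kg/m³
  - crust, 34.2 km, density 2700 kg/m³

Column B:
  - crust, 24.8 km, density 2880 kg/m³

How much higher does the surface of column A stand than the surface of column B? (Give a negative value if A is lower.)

For any compensation level in the mantle, the mantle terms cancel and isostasy reduces to e = (Σt_A − Σt_B) − (Σ(ρt)_A − Σ(ρt)_B) / ρ_m.
Σt_A = 37.44 km; Σt_B = 24.8 km; Σ(ρt)_A = 100310.4; Σ(ρt)_B = 71424 (in km·kg/m³).
e = (37.44 − 24.8) − (100310.4 − 71424) / 3330 = 3.97 km.

3.97 km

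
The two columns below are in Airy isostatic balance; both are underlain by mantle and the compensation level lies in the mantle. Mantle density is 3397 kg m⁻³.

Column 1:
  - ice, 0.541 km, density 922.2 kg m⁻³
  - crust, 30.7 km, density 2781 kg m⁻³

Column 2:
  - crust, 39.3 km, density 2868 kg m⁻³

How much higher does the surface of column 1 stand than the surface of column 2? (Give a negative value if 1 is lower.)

For any compensation level in the mantle, the mantle terms cancel and isostasy reduces to e = (Σt_1 − Σt_2) − (Σ(ρt)_1 − Σ(ρt)_2) / ρ_m.
Σt_1 = 31.241 km; Σt_2 = 39.3 km; Σ(ρt)_1 = 85875.6102; Σ(ρt)_2 = 112712.4 (in km·kg m⁻³).
e = (31.241 − 39.3) − (85875.6102 − 112712.4) / 3397 = −0.159 km.

−0.159 km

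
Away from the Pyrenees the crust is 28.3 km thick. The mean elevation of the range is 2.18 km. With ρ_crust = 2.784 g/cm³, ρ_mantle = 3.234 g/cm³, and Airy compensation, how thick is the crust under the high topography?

44 km

Root depth r = h ρ_c / (ρ_m − ρ_c) = 2.18 km × 2.784 / 0.45 = 13.49 km.
Total thickness = T + h + r = 28.3 km + 2.18 km + 13.49 km = 44 km.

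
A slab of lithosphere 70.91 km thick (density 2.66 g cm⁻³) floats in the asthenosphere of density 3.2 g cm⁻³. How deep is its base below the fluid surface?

58.9 km

Draft d = t ρ_obj/ρ_fluid = 70.91 km × 2.66/3.2 = 58.9 km.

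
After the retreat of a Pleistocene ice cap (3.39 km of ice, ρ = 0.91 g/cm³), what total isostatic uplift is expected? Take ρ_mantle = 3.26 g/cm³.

Removing the load lets mantle flow back in; uplift u satisfies ρ_ice t = ρ_m u.
u = t ρ_ice/ρ_m = 3.39 km × 0.91/3.26 = 0.946 km.

0.946 km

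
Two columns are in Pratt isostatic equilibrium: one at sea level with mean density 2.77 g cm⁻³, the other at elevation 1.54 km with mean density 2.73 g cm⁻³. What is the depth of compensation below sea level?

105 km

ρ_ref D = ρ (D + h) → D (ρ_ref − ρ) = ρ h.
D = ρ h/(ρ_ref − ρ) = 2.73 × 1.54 km/(2.77 − 2.73) = 105 km.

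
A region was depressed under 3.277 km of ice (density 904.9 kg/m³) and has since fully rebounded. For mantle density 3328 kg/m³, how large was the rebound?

0.891 km

Removing the load lets mantle flow back in; uplift u satisfies ρ_ice t = ρ_m u.
u = t ρ_ice/ρ_m = 3.277 km × 904.9/3328 = 0.891 km.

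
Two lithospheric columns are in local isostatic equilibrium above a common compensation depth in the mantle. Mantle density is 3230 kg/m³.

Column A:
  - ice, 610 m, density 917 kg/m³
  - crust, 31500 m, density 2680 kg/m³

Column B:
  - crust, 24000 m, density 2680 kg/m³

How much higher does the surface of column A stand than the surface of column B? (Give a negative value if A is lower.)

1710 m

For any compensation level in the mantle, the mantle terms cancel and isostasy reduces to e = (Σt_A − Σt_B) − (Σ(ρt)_A − Σ(ρt)_B) / ρ_m.
Σt_A = 32110 m; Σt_B = 24000 m; Σ(ρt)_A = 84979370; Σ(ρt)_B = 64320000 (in m·kg/m³).
e = (32110 − 24000) − (84979370 − 64320000) / 3230 = 1710 m.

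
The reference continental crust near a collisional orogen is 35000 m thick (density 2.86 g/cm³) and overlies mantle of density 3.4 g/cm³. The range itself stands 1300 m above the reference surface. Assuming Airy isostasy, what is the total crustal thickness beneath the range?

Root depth r = h ρ_c / (ρ_m − ρ_c) = 1300 m × 2.86 / 0.54 = 6885 m.
Total thickness = T + h + r = 35000 m + 1300 m + 6885 m = 43200 m.

43200 m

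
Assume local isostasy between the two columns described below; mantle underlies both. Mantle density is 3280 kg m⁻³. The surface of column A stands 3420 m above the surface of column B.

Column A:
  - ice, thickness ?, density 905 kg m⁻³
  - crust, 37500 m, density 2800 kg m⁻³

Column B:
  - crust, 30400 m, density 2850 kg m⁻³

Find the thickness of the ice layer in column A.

Take the compensation level at the base of the deeper column (depth z_c below the surface of column A) and equate Σ ρ_i t_i down to z_c; mantle fills any gap and the z_c terms cancel.
Column A: x×905 + 37500×2800 + (z_c − 37500 − x)×3280
Column B: 3420×0 + 30400×2850 + (z_c − 3420 − 30400)×3280
The z_c×3280 term appears on both sides and cancels. Collect the known terms of each column as K = Σ(ρt)_known − 3280 × (depth of known layers): K_A = 105000000 − 3280×37500 = −18000000; K_B = 86640000 − 3280×(3420 + 30400) = −24289600.
Balance: K_A − x×(3280 − 905) = K_B, so x = (K_A − K_B)/(3280 − 905) = 6289600/2375 = 2650 m.

2650 m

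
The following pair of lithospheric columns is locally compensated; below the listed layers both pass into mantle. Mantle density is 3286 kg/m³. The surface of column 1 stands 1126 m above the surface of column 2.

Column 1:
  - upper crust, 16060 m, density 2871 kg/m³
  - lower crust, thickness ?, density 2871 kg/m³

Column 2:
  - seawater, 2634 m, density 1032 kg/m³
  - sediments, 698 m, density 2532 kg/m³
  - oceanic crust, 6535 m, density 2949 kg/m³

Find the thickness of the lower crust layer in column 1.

Take the compensation level at the base of the deeper column (depth z_c below the surface of column 1) and equate Σ ρ_i t_i down to z_c; mantle fills any gap and the z_c terms cancel.
Column 1: 16060×2871 + x×2871 + (z_c − 16060 − x)×3286
Column 2: 1126×0 + 2634×1032 + 698×2532 + 6535×2949 + (z_c − 1126 − 9867)×3286
The z_c×3286 term appears on both sides and cancels. Collect the known terms of each column as K = Σ(ρt)_known − 3286 × (depth of known layers): K_1 = 46108260 − 3286×16060 = −6664900; K_2 = 23757339 − 3286×(1126 + 9867) = −12365659.
Balance: K_1 − x×(3286 − 2871) = K_2, so x = (K_1 − K_2)/(3286 − 2871) = 5700760/415 = 13700 m.

13700 m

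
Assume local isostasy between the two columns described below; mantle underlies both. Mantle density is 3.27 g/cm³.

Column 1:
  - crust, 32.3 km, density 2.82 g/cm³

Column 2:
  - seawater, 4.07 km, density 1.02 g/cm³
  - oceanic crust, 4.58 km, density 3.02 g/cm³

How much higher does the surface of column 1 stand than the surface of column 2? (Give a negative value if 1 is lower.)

1.29 km

For any compensation level in the mantle, the mantle terms cancel and isostasy reduces to e = (Σt_1 − Σt_2) − (Σ(ρt)_1 − Σ(ρt)_2) / ρ_m.
Σt_1 = 32.3 km; Σt_2 = 8.65 km; Σ(ρt)_1 = 91.086; Σ(ρt)_2 = 17.983 (in km·g/cm³).
e = (32.3 − 8.65) − (91.086 − 17.983) / 3.27 = 1.29 km.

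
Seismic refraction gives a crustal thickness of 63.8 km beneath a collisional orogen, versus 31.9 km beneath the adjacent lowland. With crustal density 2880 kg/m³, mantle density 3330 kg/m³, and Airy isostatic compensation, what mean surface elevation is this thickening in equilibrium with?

4.31 km

Excess crust Δ = 63.8 km − 31.9 km = 31.9 km, split between elevation h and root r with h + r = Δ.
Airy balance ρ_c h = (ρ_m − ρ_c) r gives r = h ρ_c/(ρ_m − ρ_c), so h (1 + ρ_c/(ρ_m − ρ_c)) = Δ, i.e. h = Δ (ρ_m − ρ_c)/ρ_m.
h = 31.9 km × 450/3330 = 4.31 km.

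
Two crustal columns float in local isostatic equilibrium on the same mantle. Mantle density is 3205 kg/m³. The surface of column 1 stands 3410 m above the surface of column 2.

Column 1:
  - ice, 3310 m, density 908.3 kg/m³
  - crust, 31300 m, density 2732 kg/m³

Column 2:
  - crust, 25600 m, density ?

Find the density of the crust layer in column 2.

2760 kg/m³

Take the compensation level at the base of the deeper column (depth z_c below the surface of column 1) and equate Σ ρ_i t_i down to z_c; mantle fills any gap and the z_c terms cancel.
Column 1: 3310×908.3 + 31300×2732 + (z_c − 34610)×3205
Column 2: 3410×0 + 25600×ρ + (z_c − 3410 − 25600)×3205
The z_c×3205 term appears on both sides and cancels. Collect the known terms of each column as K = Σ(ρt)_known − 3205 × (depth of known layers): K_1 = 88518073 − 3205×34610 = −22406977; K_2 = 0 − 3205×(3410 + 25600) = −92977050.
Balance: K_1 = K_2 + 25600×ρ, so ρ = (K_1 − K_2)/25600 = 70570100/25600 = 2760 kg/m³.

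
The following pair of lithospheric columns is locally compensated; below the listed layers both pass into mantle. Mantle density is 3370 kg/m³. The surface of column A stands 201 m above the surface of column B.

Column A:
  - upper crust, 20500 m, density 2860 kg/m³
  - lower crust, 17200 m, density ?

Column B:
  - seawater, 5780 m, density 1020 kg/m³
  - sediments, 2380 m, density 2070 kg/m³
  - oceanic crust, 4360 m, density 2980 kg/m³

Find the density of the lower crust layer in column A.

2870 kg/m³

Take the compensation level at the base of the deeper column (depth z_c below the surface of column A) and equate Σ ρ_i t_i down to z_c; mantle fills any gap and the z_c terms cancel.
Column A: 20500×2860 + 17200×ρ + (z_c − 37700)×3370
Column B: 201×0 + 5780×1020 + 2380×2070 + 4360×2980 + (z_c − 201 − 12520)×3370
The z_c×3370 term appears on both sides and cancels. Collect the known terms of each column as K = Σ(ρt)_known − 3370 × (depth of known layers): K_A = 58630000 − 3370×37700 = −68419000; K_B = 23815000 − 3370×(201 + 12520) = −19054770.
Balance: K_A + 17200×ρ = K_B, so ρ = (K_B − K_A)/17200 = 49364200/17200 = 2870 kg/m³.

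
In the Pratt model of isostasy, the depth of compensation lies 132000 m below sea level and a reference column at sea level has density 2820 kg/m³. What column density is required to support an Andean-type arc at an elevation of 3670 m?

2740 kg/m³

Pratt balance: ρ_ref D = ρ (D + h).
ρ = ρ_ref D/(D + h) = 2820 × 132000 m/(132000 m + 3670 m) = 2740 kg/m³.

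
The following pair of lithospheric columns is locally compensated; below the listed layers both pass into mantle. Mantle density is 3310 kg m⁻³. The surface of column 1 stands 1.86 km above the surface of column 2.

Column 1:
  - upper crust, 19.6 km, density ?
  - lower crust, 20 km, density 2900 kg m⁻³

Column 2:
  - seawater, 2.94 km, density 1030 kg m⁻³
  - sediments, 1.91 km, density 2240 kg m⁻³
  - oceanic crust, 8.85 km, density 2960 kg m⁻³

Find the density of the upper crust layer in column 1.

Take the compensation level at the base of the deeper column (depth z_c below the surface of column 1) and equate Σ ρ_i t_i down to z_c; mantle fills any gap and the z_c terms cancel.
Column 1: 19.6×ρ + 20×2900 + (z_c − 39.6)×3310
Column 2: 1.86×0 + 2.94×1030 + 1.91×2240 + 8.85×2960 + (z_c − 1.86 − 13.7)×3310
The z_c×3310 term appears on both sides and cancels. Collect the known terms of each column as K = Σ(ρt)_known − 3310 × (depth of known layers): K_1 = 58000 − 3310×39.6 = −73076; K_2 = 33502.6 − 3310×(1.86 + 13.7) = −18001.
Balance: K_1 + 19.6×ρ = K_2, so ρ = (K_2 − K_1)/19.6 = 55075/19.6 = 2810 kg m⁻³.

2810 kg m⁻³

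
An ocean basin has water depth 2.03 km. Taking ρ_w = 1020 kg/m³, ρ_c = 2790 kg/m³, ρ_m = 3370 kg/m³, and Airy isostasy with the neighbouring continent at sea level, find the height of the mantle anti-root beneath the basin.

Isostatic balance requires: replacing crust with seawater at the top is compensated by replacing crust with mantle at the base: d (ρ_c − ρ_w) = a (ρ_m − ρ_c).
a = d (ρ_c − ρ_w)/(ρ_m − ρ_c) = 2.03 km × 1770/580 = 6.19 km.

6.19 km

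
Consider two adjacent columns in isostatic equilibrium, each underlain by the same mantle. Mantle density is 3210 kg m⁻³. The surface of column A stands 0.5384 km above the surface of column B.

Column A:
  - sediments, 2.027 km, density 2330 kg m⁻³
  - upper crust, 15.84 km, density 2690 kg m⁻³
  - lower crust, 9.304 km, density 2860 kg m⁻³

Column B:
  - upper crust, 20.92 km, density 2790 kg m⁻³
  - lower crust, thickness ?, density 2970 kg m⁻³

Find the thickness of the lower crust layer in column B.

Take the compensation level at the base of the deeper column (depth z_c below the surface of column A) and equate Σ ρ_i t_i down to z_c; mantle fills any gap and the z_c terms cancel.
Column A: 2.027×2330 + 15.84×2690 + 9.304×2860 + (z_c − 27.171)×3210
Column B: 0.5384×0 + 20.92×2790 + x×2970 + (z_c − 0.5384 − 20.92 − x)×3210
The z_c×3210 term appears on both sides and cancels. Collect the known terms of each column as K = Σ(ρt)_known − 3210 × (depth of known layers): K_A = 73941.95 − 3210×27.171 = −13276.96; K_B = 58366.8 − 3210×(0.5384 + 20.92) = −10514.664.
Balance: K_A = K_B − x×(3210 − 2970), so x = (K_B − K_A)/(3210 − 2970) = 2762.3/240 = 11.5 km.

11.5 km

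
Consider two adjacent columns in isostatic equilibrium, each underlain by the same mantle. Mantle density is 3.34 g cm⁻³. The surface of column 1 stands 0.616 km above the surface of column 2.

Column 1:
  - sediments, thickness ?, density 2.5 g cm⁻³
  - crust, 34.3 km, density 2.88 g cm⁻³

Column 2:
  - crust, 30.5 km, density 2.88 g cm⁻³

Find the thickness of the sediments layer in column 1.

0.368 km

Take the compensation level at the base of the deeper column (depth z_c below the surface of column 1) and equate Σ ρ_i t_i down to z_c; mantle fills any gap and the z_c terms cancel.
Column 1: x×2.5 + 34.3×2.88 + (z_c − 34.3 − x)×3.34
Column 2: 0.616×0 + 30.5×2.88 + (z_c − 0.616 − 30.5)×3.34
The z_c×3.34 term appears on both sides and cancels. Collect the known terms of each column as K = Σ(ρt)_known − 3.34 × (depth of known layers): K_1 = 98.784 − 3.34×34.3 = −15.778; K_2 = 87.84 − 3.34×(0.616 + 30.5) = −16.08744.
Balance: K_1 − x×(3.34 − 2.5) = K_2, so x = (K_1 − K_2)/(3.34 − 2.5) = 0.30944/0.84 = 0.368 km.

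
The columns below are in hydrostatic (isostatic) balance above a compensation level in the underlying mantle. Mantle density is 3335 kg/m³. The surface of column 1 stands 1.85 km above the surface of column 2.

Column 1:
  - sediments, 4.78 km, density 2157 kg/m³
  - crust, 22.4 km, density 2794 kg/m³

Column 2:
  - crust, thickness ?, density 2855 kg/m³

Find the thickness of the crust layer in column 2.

Take the compensation level at the base of the deeper column (depth z_c below the surface of column 1) and equate Σ ρ_i t_i down to z_c; mantle fills any gap and the z_c terms cancel.
Column 1: 4.78×2157 + 22.4×2794 + (z_c − 27.18)×3335
Column 2: 1.85×0 + x×2855 + (z_c − 1.85 − 0 − x)×3335
The z_c×3335 term appears on both sides and cancels. Collect the known terms of each column as K = Σ(ρt)_known − 3335 × (depth of known layers): K_1 = 72896.06 − 3335×27.18 = −17749.24; K_2 = 0 − 3335×(1.85 + 0) = −6169.75.
Balance: K_1 = K_2 − x×(3335 − 2855), so x = (K_2 − K_1)/(3335 − 2855) = 11579.5/480 = 24.1 km.

24.1 km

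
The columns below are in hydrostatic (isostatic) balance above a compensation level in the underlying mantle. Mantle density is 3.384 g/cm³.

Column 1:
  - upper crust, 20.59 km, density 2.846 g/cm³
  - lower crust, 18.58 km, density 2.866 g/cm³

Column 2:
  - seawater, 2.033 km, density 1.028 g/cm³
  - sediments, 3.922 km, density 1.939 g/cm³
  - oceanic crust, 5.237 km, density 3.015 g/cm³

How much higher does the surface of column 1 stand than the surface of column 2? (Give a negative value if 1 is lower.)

For any compensation level in the mantle, the mantle terms cancel and isostasy reduces to e = (Σt_1 − Σt_2) − (Σ(ρt)_1 − Σ(ρt)_2) / ρ_m.
Σt_1 = 39.17 km; Σt_2 = 11.192 km; Σ(ρt)_1 = 111.84942; Σ(ρt)_2 = 25.484237 (in km·g/cm³).
e = (39.17 − 11.192) − (111.84942 − 25.484237) / 3.384 = 2.46 km.

2.46 km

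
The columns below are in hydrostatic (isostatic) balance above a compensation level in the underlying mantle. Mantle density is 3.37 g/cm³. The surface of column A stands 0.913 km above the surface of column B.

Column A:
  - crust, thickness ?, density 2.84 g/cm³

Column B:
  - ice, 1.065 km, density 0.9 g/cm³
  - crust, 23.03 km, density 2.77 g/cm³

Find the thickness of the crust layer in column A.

Take the compensation level at the base of the deeper column (depth z_c below the surface of column A) and equate Σ ρ_i t_i down to z_c; mantle fills any gap and the z_c terms cancel.
Column A: x×2.84 + (z_c − 0 − x)×3.37
Column B: 0.913×0 + 1.065×0.9 + 23.03×2.77 + (z_c − 0.913 − 24.095)×3.37
The z_c×3.37 term appears on both sides and cancels. Collect the known terms of each column as K = Σ(ρt)_known − 3.37 × (depth of known layers): K_A = 0 − 3.37×0 = 0; K_B = 64.7516 − 3.37×(0.913 + 24.095) = −19.52536.
Balance: K_A − x×(3.37 − 2.84) = K_B, so x = (K_A − K_B)/(3.37 − 2.84) = 19.5254/0.53 = 36.8 km.

36.8 km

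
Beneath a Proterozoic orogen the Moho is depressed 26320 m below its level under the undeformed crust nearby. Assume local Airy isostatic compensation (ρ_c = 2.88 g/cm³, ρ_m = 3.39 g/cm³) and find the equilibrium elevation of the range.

Balancing pressure at the compensation depth: ρ_c h = (ρ_m − ρ_c) r.
h = r (ρ_m − ρ_c) / ρ_c = 26320 m × (3.39 − 2.88) / 2.88 = 4660 m.

4660 m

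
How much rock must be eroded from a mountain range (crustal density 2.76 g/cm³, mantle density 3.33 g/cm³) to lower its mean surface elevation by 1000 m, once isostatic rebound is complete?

Net drop Δ = e − u = e − e ρ_c/ρ_m = e (ρ_m − ρ_c)/ρ_m.
e = Δ ρ_m/(ρ_m − ρ_c) = 1000 m × 3.33/0.57 = 5840 m.

5840 m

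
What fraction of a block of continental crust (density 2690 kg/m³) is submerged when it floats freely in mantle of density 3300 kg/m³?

81.5%

Submerged fraction = ρ_obj/ρ_fluid = 2690/3300 = 81.5%.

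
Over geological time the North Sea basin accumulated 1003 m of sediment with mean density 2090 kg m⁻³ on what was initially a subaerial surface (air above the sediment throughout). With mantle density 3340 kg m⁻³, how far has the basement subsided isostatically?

Subaerial load: s = t ρ_sed / ρ_m = 1003 m × 2090/3340 = 628 m.

628 m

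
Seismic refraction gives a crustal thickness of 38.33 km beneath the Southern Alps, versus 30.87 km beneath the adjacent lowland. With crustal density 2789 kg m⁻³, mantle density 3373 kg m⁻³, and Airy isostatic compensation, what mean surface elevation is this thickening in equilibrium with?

1.29 km

Excess crust Δ = 38.33 km − 30.87 km = 7.46 km, split between elevation h and root r with h + r = Δ.
Airy balance ρ_c h = (ρ_m − ρ_c) r gives r = h ρ_c/(ρ_m − ρ_c), so h (1 + ρ_c/(ρ_m − ρ_c)) = Δ, i.e. h = Δ (ρ_m − ρ_c)/ρ_m.
h = 7.46 km × 584/3373 = 1.29 km.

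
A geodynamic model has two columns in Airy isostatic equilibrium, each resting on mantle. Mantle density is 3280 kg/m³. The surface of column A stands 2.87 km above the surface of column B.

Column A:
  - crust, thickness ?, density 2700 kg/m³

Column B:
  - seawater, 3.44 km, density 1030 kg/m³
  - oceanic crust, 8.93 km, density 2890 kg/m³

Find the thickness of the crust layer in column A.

35.6 km

Take the compensation level at the base of the deeper column (depth z_c below the surface of column A) and equate Σ ρ_i t_i down to z_c; mantle fills any gap and the z_c terms cancel.
Column A: x×2700 + (z_c − 0 − x)×3280
Column B: 2.87×0 + 3.44×1030 + 8.93×2890 + (z_c − 2.87 − 12.37)×3280
The z_c×3280 term appears on both sides and cancels. Collect the known terms of each column as K = Σ(ρt)_known − 3280 × (depth of known layers): K_A = 0 − 3280×0 = 0; K_B = 29350.9 − 3280×(2.87 + 12.37) = −20636.3.
Balance: K_A − x×(3280 − 2700) = K_B, so x = (K_A − K_B)/(3280 − 2700) = 20636.3/580 = 35.6 km.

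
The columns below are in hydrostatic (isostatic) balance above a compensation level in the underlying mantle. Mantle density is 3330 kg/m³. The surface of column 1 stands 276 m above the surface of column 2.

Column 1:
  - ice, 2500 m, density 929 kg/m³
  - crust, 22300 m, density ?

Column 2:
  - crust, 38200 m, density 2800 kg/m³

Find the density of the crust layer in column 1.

Take the compensation level at the base of the deeper column (depth z_c below the surface of column 1) and equate Σ ρ_i t_i down to z_c; mantle fills any gap and the z_c terms cancel.
Column 1: 2500×929 + 22300×ρ + (z_c − 24800)×3330
Column 2: 276×0 + 38200×2800 + (z_c − 276 − 38200)×3330
The z_c×3330 term appears on both sides and cancels. Collect the known terms of each column as K = Σ(ρt)_known − 3330 × (depth of known layers): K_1 = 2322500 − 3330×24800 = −80261500; K_2 = 106960000 − 3330×(276 + 38200) = −21165080.
Balance: K_1 + 22300×ρ = K_2, so ρ = (K_2 − K_1)/22300 = 59096400/22300 = 2650 kg/m³.

2650 kg/m³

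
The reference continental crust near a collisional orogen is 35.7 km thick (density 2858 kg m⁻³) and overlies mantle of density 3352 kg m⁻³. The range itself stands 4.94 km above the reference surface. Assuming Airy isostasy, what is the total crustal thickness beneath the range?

69.2 km

Root depth r = h ρ_c / (ρ_m − ρ_c) = 4.94 km × 2858 / 494 = 28.58 km.
Total thickness = T + h + r = 35.7 km + 4.94 km + 28.58 km = 69.2 km.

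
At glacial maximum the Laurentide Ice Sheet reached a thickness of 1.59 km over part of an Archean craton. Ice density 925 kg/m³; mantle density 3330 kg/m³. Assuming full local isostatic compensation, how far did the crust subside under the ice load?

For local isostatic compensation: the ice load ρ_ice t is balanced by mantle displaced below, ρ_m s.
s = t ρ_ice / ρ_m = 1.59 km × 925/3330 = 0.442 km.

0.442 km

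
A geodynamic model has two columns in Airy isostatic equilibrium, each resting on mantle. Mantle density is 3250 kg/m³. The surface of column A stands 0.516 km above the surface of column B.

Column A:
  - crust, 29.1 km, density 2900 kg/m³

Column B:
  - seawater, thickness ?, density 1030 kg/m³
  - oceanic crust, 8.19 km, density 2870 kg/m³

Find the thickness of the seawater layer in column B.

Take the compensation level at the base of the deeper column (depth z_c below the surface of column A) and equate Σ ρ_i t_i down to z_c; mantle fills any gap and the z_c terms cancel.
Column A: 29.1×2900 + (z_c − 29.1)×3250
Column B: 0.516×0 + x×1030 + 8.19×2870 + (z_c − 0.516 − 8.19 − x)×3250
The z_c×3250 term appears on both sides and cancels. Collect the known terms of each column as K = Σ(ρt)_known − 3250 × (depth of known layers): K_A = 84390 − 3250×29.1 = −10185; K_B = 23505.3 − 3250×(0.516 + 8.19) = −4789.2.
Balance: K_A = K_B − x×(3250 − 1030), so x = (K_B − K_A)/(3250 − 1030) = 5395.8/2220 = 2.43 km.

2.43 km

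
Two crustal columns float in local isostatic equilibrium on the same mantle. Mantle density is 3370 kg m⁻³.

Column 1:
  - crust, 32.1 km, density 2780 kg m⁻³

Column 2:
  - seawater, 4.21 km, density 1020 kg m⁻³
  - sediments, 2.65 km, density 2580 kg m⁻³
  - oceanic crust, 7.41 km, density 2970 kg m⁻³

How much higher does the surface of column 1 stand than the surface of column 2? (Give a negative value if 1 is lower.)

For any compensation level in the mantle, the mantle terms cancel and isostasy reduces to e = (Σt_1 − Σt_2) − (Σ(ρt)_1 − Σ(ρt)_2) / ρ_m.
Σt_1 = 32.1 km; Σt_2 = 14.27 km; Σ(ρt)_1 = 89238; Σ(ρt)_2 = 33138.9 (in km·kg m⁻³).
e = (32.1 − 14.27) − (89238 − 33138.9) / 3370 = 1.18 km.

1.18 km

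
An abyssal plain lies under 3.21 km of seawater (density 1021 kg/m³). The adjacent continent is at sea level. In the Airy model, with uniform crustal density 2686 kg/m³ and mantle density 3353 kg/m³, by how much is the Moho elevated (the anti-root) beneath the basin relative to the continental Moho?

8.01 km

For local isostatic compensation: replacing crust with seawater at the top is compensated by replacing crust with mantle at the base: d (ρ_c − ρ_w) = a (ρ_m − ρ_c).
a = d (ρ_c − ρ_w)/(ρ_m − ρ_c) = 3.21 km × 1665/667 = 8.01 km.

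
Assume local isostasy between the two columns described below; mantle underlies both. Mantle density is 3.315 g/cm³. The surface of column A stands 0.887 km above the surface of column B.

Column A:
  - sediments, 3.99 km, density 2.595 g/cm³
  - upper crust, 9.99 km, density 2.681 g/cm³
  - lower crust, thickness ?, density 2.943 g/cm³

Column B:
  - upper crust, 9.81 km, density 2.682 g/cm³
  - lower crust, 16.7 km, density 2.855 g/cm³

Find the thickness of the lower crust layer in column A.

20.5 km

Take the compensation level at the base of the deeper column (depth z_c below the surface of column A) and equate Σ ρ_i t_i down to z_c; mantle fills any gap and the z_c terms cancel.
Column A: 3.99×2.595 + 9.99×2.681 + x×2.943 + (z_c − 13.98 − x)×3.315
Column B: 0.887×0 + 9.81×2.682 + 16.7×2.855 + (z_c − 0.887 − 26.51)×3.315
The z_c×3.315 term appears on both sides and cancels. Collect the known terms of each column as K = Σ(ρt)_known − 3.315 × (depth of known layers): K_A = 37.13724 − 3.315×13.98 = −9.20646; K_B = 73.98892 − 3.315×(0.887 + 26.51) = −16.832135.
Balance: K_A − x×(3.315 − 2.943) = K_B, so x = (K_A − K_B)/(3.315 − 2.943) = 7.62567/0.372 = 20.5 km.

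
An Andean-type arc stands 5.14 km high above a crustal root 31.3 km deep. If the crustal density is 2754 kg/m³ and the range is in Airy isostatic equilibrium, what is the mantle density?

Airy balance: ρ_c h = (ρ_m − ρ_c) r → ρ_m = ρ_c (1 + h/r).
ρ_m = 2754 × (1 + 5.14 km/31.3 km) = 3210 kg/m³.

3210 kg/m³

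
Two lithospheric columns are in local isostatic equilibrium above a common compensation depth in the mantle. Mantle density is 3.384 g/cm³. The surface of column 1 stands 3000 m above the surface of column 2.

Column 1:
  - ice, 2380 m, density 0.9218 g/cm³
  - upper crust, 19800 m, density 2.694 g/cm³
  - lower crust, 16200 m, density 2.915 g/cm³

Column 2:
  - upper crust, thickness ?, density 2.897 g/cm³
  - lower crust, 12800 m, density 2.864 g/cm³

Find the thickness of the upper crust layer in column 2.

Take the compensation level at the base of the deeper column (depth z_c below the surface of column 1) and equate Σ ρ_i t_i down to z_c; mantle fills any gap and the z_c terms cancel.
Column 1: 2380×0.9218 + 19800×2.694 + 16200×2.915 + (z_c − 38380)×3.384
Column 2: 3000×0 + x×2.897 + 12800×2.864 + (z_c − 3000 − 12800 − x)×3.384
The z_c×3.384 term appears on both sides and cancels. Collect the known terms of each column as K = Σ(ρt)_known − 3.384 × (depth of known layers): K_1 = 102758.084 − 3.384×38380 = −27119.836; K_2 = 36659.2 − 3.384×(3000 + 12800) = −16808.
Balance: K_1 = K_2 − x×(3.384 − 2.897), so x = (K_2 − K_1)/(3.384 − 2.897) = 10311.8/0.487 = 21200 m.

21200 m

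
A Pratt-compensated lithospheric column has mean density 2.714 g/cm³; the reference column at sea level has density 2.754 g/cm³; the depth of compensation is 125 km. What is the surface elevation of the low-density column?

1.84 km

ρ_ref D = ρ (D + h) → h = D (ρ_ref − ρ)/ρ.
h = 125 km × (2.754 − 2.714)/2.714 = 1.84 km.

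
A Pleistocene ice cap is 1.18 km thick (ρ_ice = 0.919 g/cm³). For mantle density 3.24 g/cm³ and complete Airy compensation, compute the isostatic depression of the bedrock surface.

0.335 km

Equating mass per unit area of the two columns: the ice load ρ_ice t is balanced by mantle displaced below, ρ_m s.
s = t ρ_ice / ρ_m = 1.18 km × 0.919/3.24 = 0.335 km.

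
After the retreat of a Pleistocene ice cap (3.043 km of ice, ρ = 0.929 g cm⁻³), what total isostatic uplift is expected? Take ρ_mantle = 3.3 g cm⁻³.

0.857 km

Removing the load lets mantle flow back in; uplift u satisfies ρ_ice t = ρ_m u.
u = t ρ_ice/ρ_m = 3.043 km × 0.929/3.3 = 0.857 km.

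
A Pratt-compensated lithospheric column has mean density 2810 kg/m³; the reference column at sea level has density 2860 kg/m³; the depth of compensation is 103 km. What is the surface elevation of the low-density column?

1.83 km

ρ_ref D = ρ (D + h) → h = D (ρ_ref − ρ)/ρ.
h = 103 km × (2860 − 2810)/2810 = 1.83 km.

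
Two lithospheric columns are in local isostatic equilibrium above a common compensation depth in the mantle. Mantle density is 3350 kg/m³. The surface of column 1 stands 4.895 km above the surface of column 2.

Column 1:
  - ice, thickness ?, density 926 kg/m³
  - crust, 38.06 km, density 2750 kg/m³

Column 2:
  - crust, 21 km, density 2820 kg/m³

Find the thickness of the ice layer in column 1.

Take the compensation level at the base of the deeper column (depth z_c below the surface of column 1) and equate Σ ρ_i t_i down to z_c; mantle fills any gap and the z_c terms cancel.
Column 1: x×926 + 38.06×2750 + (z_c − 38.06 − x)×3350
Column 2: 4.895×0 + 21×2820 + (z_c − 4.895 − 21)×3350
The z_c×3350 term appears on both sides and cancels. Collect the known terms of each column as K = Σ(ρt)_known − 3350 × (depth of known layers): K_1 = 104665 − 3350×38.06 = −22836; K_2 = 59220 − 3350×(4.895 + 21) = −27528.25.
Balance: K_1 − x×(3350 − 926) = K_2, so x = (K_1 − K_2)/(3350 − 926) = 4692.25/2424 = 1.94 km.

1.94 km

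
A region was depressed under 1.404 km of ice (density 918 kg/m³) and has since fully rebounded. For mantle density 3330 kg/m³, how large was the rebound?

0.387 km

Removing the load lets mantle flow back in; uplift u satisfies ρ_ice t = ρ_m u.
u = t ρ_ice/ρ_m = 1.404 km × 918/3330 = 0.387 km.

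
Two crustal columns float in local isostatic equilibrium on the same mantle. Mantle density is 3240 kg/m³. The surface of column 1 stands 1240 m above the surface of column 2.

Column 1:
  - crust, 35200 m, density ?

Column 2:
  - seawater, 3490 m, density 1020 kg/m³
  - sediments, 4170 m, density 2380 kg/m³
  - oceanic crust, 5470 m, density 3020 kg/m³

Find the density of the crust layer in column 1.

Take the compensation level at the base of the deeper column (depth z_c below the surface of column 1) and equate Σ ρ_i t_i down to z_c; mantle fills any gap and the z_c terms cancel.
Column 1: 35200×ρ + (z_c − 35200)×3240
Column 2: 1240×0 + 3490×1020 + 4170×2380 + 5470×3020 + (z_c − 1240 − 13130)×3240
The z_c×3240 term appears on both sides and cancels. Collect the known terms of each column as K = Σ(ρt)_known − 3240 × (depth of known layers): K_1 = 0 − 3240×35200 = −114048000; K_2 = 30003800 − 3240×(1240 + 13130) = −16555000.
Balance: K_1 + 35200×ρ = K_2, so ρ = (K_2 − K_1)/35200 = 97493000/35200 = 2770 kg/m³.

2770 kg/m³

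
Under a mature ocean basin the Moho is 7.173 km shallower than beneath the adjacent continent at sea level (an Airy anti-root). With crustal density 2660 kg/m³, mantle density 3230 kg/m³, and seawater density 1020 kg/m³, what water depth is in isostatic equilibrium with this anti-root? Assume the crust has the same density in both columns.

2.49 km

Replacing a thickness d of crust by seawater at the top must be balanced by replacing crust with mantle at the base: d (ρ_c − ρ_w) = a (ρ_m − ρ_c).
d = a (ρ_m − ρ_c)/(ρ_c − ρ_w) = 7.173 km × 570/1640 = 2.49 km.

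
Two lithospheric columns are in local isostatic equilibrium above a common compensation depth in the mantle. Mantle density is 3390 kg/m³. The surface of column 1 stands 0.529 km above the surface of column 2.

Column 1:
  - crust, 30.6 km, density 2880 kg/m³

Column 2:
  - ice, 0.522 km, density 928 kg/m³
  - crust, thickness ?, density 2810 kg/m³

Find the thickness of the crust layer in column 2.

21.6 km

Take the compensation level at the base of the deeper column (depth z_c below the surface of column 1) and equate Σ ρ_i t_i down to z_c; mantle fills any gap and the z_c terms cancel.
Column 1: 30.6×2880 + (z_c − 30.6)×3390
Column 2: 0.529×0 + 0.522×928 + x×2810 + (z_c − 0.529 − 0.522 − x)×3390
The z_c×3390 term appears on both sides and cancels. Collect the known terms of each column as K = Σ(ρt)_known − 3390 × (depth of known layers): K_1 = 88128 − 3390×30.6 = −15606; K_2 = 484.416 − 3390×(0.529 + 0.522) = −3078.474.
Balance: K_1 = K_2 − x×(3390 − 2810), so x = (K_2 − K_1)/(3390 − 2810) = 12527.5/580 = 21.6 km.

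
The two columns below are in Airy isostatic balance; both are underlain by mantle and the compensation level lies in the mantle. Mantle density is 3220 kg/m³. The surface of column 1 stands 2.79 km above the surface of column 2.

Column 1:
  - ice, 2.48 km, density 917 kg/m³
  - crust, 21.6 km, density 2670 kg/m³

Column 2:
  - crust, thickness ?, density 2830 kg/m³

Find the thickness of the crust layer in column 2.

Take the compensation level at the base of the deeper column (depth z_c below the surface of column 1) and equate Σ ρ_i t_i down to z_c; mantle fills any gap and the z_c terms cancel.
Column 1: 2.48×917 + 21.6×2670 + (z_c − 24.08)×3220
Column 2: 2.79×0 + x×2830 + (z_c − 2.79 − 0 − x)×3220
The z_c×3220 term appears on both sides and cancels. Collect the known terms of each column as K = Σ(ρt)_known − 3220 × (depth of known layers): K_1 = 59946.16 − 3220×24.08 = −17591.44; K_2 = 0 − 3220×(2.79 + 0) = −8983.8.
Balance: K_1 = K_2 − x×(3220 − 2830), so x = (K_2 − K_1)/(3220 − 2830) = 8607.64/390 = 22.1 km.

22.1 km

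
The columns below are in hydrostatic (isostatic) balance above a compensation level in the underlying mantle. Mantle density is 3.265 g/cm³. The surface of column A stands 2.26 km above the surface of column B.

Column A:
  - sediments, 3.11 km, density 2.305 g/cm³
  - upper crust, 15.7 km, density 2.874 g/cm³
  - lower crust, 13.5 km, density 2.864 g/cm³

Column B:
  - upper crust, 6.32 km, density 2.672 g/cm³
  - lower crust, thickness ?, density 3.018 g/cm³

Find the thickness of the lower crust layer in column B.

13.8 km

Take the compensation level at the base of the deeper column (depth z_c below the surface of column A) and equate Σ ρ_i t_i down to z_c; mantle fills any gap and the z_c terms cancel.
Column A: 3.11×2.305 + 15.7×2.874 + 13.5×2.864 + (z_c − 32.31)×3.265
Column B: 2.26×0 + 6.32×2.672 + x×3.018 + (z_c − 2.26 − 6.32 − x)×3.265
The z_c×3.265 term appears on both sides and cancels. Collect the known terms of each column as K = Σ(ρt)_known − 3.265 × (depth of known layers): K_A = 90.95435 − 3.265×32.31 = −14.5378; K_B = 16.88704 − 3.265×(2.26 + 6.32) = −11.12666.
Balance: K_A = K_B − x×(3.265 − 3.018), so x = (K_B − K_A)/(3.265 − 3.018) = 3.41114/0.247 = 13.8 km.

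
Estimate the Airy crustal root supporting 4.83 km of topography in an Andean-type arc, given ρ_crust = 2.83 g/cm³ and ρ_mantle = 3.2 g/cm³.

36.9 km

Equating mass per unit area of the two columns: the weight of the topography is balanced by the buoyancy of the root, ρ_c h = (ρ_m − ρ_c) r.
r = h · ρ_c / (ρ_m − ρ_c) = 4.83 km × 2.83 / (3.2 − 2.83) = 36.9 km.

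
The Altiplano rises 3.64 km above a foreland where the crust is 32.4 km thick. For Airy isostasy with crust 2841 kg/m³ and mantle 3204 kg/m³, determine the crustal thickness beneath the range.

64.5 km

Root depth r = h ρ_c / (ρ_m − ρ_c) = 3.64 km × 2841 / 363 = 28.49 km.
Total thickness = T + h + r = 32.4 km + 3.64 km + 28.49 km = 64.5 km.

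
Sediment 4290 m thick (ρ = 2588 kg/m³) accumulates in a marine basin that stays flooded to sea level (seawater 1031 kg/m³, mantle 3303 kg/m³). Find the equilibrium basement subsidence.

2940 m

Submarine loading: the sediment displaces seawater, and the subsidence is in turn flooded, so s (ρ_m − ρ_w) = t (ρ_sed − ρ_w).
s = 4290 m × (2588 − 1031) / (3303 − 1031) = 2940 m.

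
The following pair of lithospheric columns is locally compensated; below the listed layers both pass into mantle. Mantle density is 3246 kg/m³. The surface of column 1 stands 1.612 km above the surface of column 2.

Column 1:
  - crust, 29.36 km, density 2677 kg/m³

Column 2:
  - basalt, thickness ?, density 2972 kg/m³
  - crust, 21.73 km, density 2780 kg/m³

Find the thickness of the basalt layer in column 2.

4.92 km

Take the compensation level at the base of the deeper column (depth z_c below the surface of column 1) and equate Σ ρ_i t_i down to z_c; mantle fills any gap and the z_c terms cancel.
Column 1: 29.36×2677 + (z_c − 29.36)×3246
Column 2: 1.612×0 + x×2972 + 21.73×2780 + (z_c − 1.612 − 21.73 − x)×3246
The z_c×3246 term appears on both sides and cancels. Collect the known terms of each column as K = Σ(ρt)_known − 3246 × (depth of known layers): K_1 = 78596.72 − 3246×29.36 = −16705.84; K_2 = 60409.4 − 3246×(1.612 + 21.73) = −15358.732.
Balance: K_1 = K_2 − x×(3246 − 2972), so x = (K_2 − K_1)/(3246 − 2972) = 1347.11/274 = 4.92 km.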